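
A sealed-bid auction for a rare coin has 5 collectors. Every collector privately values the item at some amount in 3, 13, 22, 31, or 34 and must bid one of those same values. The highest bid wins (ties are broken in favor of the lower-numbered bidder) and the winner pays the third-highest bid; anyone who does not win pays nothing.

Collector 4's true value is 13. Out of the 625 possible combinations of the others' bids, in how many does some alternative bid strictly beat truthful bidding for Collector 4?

12

Others bid (3, 3, 3, 22): truth gives 0; bid 22 gives 10 > 0. Violating.
Others bid (3, 3, 3, 31): truth gives 0; bid 31 gives 10 > 0. Violating.
Others bid (3, 3, 3, 34): truth gives 0; bid 34 gives 10 > 0. Violating.
Others bid (3, 3, 13, 3): truth gives 0; bid 22 gives 10 > 0. Violating.
Others bid (3, 3, 3, 3): truth gives 10; no alternative beats it.
Others bid (3, 3, 3, 13): truth gives 10; no alternative beats it.
(Checking all 625 profiles: 12 have a profitable deviation, 613 do not.)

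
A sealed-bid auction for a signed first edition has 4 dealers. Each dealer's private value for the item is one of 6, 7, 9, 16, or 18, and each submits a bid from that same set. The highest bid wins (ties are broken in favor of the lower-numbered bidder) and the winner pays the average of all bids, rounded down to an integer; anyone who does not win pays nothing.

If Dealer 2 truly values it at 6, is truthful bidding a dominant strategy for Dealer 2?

Check each profile of the others' bids and compare truth against every alternative bid.
Others bid (6, 6, 6): truth gives 0, best alternative gives 0.
Others bid (6, 6, 7): truth gives 0, best alternative gives 0.
Others bid (6, 6, 9): truth gives 0, best alternative gives 0.
Others bid (6, 6, 16): truth gives 0, best alternative gives 0.
Others bid (6, 6, 18): truth gives 0, best alternative gives 0.
Others bid (6, 7, 6): truth gives 0, best alternative gives 0.
(Remaining 119 profiles checked similarly; truth is weakly best in each.)
In every case the truthful bid is at least as good as any alternative, so it is a dominant strategy.

Yes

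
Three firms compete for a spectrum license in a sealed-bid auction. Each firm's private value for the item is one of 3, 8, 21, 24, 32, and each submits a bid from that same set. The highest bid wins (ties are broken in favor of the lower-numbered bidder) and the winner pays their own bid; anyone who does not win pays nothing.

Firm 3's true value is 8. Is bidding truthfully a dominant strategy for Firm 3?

Check each profile of the others' bids and compare truth against every alternative bid.
Others bid (3, 3): truth gives 0, best alternative gives 0.
Others bid (3, 8): truth gives 0, best alternative gives 0.
Others bid (3, 21): truth gives 0, best alternative gives 0.
Others bid (3, 24): truth gives 0, best alternative gives 0.
Others bid (3, 32): truth gives 0, best alternative gives 0.
Others bid (8, 3): truth gives 0, best alternative gives 0.
(Remaining 19 profiles checked similarly; truth is weakly best in each.)
In every case the truthful bid is at least as good as any alternative, so it is a dominant strategy.

Yes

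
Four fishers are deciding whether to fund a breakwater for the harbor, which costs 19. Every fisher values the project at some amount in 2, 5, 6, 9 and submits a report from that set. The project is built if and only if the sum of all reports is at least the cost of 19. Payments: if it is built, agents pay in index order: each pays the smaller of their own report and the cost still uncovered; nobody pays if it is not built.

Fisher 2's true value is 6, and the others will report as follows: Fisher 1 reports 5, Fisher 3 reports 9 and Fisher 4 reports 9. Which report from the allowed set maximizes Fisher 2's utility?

2

Report 2: project built, pays 2, utility 6 - 2 = 4.
Report 5: project built, pays 5, utility 6 - 5 = 1.
Report 6: project built, pays 6, utility 6 - 6 = 0.
Report 9: project built, pays 9, utility 6 - 9 = -3.
The best choice is 2 with utility 4.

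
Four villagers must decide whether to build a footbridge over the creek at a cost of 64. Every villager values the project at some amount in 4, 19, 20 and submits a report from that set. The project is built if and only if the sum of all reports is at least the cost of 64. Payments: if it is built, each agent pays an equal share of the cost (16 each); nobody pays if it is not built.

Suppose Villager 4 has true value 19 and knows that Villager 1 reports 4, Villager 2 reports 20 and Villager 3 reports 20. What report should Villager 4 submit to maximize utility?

20

Report 4: project not built, utility 0.
Report 19: project not built, utility 0.
Report 20: project built, pays 16, utility 19 - 16 = 3.
The best choice is 20 with utility 3.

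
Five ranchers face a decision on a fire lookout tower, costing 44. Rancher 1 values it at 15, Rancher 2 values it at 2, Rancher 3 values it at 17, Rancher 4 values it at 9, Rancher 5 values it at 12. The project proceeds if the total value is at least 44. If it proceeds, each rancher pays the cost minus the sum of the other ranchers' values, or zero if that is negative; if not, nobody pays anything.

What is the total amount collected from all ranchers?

11

Total value 55 ≥ cost 44, so it is built.
Rancher 1: others sum to 40; max(0, 44 - 40) = 4.
Rancher 2: others sum to 53; max(0, 44 - 53) = 0.
Rancher 3: others sum to 38; max(0, 44 - 38) = 6.
Rancher 4: others sum to 46; max(0, 44 - 46) = 0.
Rancher 5: others sum to 43; max(0, 44 - 43) = 1.
Total collected = 4 + 0 + 6 + 0 + 1 = 11.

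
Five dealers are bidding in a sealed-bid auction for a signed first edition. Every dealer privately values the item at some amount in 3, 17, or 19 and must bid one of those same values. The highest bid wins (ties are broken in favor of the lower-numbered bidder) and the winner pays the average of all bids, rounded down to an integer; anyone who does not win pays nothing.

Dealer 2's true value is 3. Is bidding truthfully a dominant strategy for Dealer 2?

Yes

Check each profile of the others' bids and compare truth against every alternative bid.
Others bid (3, 17, 17, 17): truth gives 0, best alternative gives -11.
Others bid (3, 3, 17, 17): truth gives 0, best alternative gives -8.
Others bid (3, 17, 3, 17): truth gives 0, best alternative gives -8.
Others bid (3, 17, 17, 3): truth gives 0, best alternative gives -8.
Others bid (3, 3, 3, 17): truth gives 0, best alternative gives -5.
Others bid (3, 3, 17, 3): truth gives 0, best alternative gives -5.
(Remaining 75 profiles checked similarly; truth is weakly best in each.)
In every case the truthful bid is at least as good as any alternative, so it is a dominant strategy.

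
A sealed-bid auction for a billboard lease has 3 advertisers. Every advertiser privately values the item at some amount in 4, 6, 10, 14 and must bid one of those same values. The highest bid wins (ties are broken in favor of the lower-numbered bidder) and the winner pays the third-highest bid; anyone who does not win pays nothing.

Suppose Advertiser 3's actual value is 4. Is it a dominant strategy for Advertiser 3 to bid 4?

Check each profile of the others' bids and compare truth against every alternative bid.
Others bid (4, 4): truth gives 0, best alternative gives 0.
Others bid (4, 6): truth gives 0, best alternative gives 0.
Others bid (4, 10): truth gives 0, best alternative gives 0.
Others bid (4, 14): truth gives 0, best alternative gives 0.
Others bid (6, 4): truth gives 0, best alternative gives 0.
Others bid (6, 6): truth gives 0, best alternative gives 0.
(Remaining 10 profiles checked similarly; truth is weakly best in each.)
In every case the truthful bid is at least as good as any alternative, so it is a dominant strategy.

Yes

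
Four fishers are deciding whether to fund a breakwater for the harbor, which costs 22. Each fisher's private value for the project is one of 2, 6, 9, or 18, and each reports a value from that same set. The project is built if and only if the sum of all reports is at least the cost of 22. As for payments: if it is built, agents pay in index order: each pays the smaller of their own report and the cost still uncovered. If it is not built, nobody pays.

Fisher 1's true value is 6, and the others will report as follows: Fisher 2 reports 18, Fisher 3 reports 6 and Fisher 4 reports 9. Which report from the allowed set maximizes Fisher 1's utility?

2

Report 2: project built, pays 2, utility 6 - 2 = 4.
Report 6: project built, pays 6, utility 6 - 6 = 0.
Report 9: project built, pays 9, utility 6 - 9 = -3.
Report 18: project built, pays 18, utility 6 - 18 = -12.
The best choice is 2 with utility 4.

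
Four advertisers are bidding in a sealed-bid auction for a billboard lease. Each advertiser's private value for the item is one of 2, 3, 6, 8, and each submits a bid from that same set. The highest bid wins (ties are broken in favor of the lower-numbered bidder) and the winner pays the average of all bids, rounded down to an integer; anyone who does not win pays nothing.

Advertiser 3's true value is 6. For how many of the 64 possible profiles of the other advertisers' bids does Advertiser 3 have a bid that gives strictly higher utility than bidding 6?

20

Others bid (2, 2, 2): truth gives 3; bid 3 gives 4 > 3. Violating.
Others bid (2, 2, 3): truth gives 3; bid 3 gives 4 > 3. Violating.
Others bid (2, 2, 8): truth gives 0; bid 8 gives 1 > 0. Violating.
Others bid (2, 3, 8): truth gives 0; bid 8 gives 1 > 0. Violating.
Others bid (2, 2, 6): truth gives 2; no alternative beats it.
Others bid (2, 3, 2): truth gives 3; no alternative beats it.
(Checking all 64 profiles: 20 have a profitable deviation, 44 do not.)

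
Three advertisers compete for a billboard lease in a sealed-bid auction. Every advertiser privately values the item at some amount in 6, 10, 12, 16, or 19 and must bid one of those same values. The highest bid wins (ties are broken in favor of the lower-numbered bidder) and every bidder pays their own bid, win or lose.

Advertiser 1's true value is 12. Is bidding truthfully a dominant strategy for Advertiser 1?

No

Consider the case where Advertiser 2 bids 6 and Advertiser 3 bids 6.
Truthful bid 12: wins, pays 12, utility 12 - 12 = 0.
Bid 6 instead: wins, pays 6, utility 12 - 6 = 6.
Since 6 > 0, bidding 6 is strictly better here, so truthful bidding is not dominant.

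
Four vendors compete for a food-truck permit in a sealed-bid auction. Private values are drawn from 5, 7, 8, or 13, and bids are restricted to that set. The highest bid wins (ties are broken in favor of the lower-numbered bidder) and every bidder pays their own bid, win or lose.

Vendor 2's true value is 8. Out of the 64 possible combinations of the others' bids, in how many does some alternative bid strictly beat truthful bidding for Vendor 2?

50

Others bid (5, 5, 5): truth gives 0; bid 7 gives 1 > 0. Violating.
Others bid (5, 5, 7): truth gives 0; bid 7 gives 1 > 0. Violating.
Others bid (5, 5, 13): truth gives -8; bid 5 gives -5 > -8. Violating.
Others bid (5, 7, 5): truth gives 0; bid 7 gives 1 > 0. Violating.
Others bid (5, 5, 8): truth gives 0; no alternative beats it.
Others bid (5, 7, 8): truth gives 0; no alternative beats it.
(Checking all 64 profiles: 50 have a profitable deviation, 14 do not.)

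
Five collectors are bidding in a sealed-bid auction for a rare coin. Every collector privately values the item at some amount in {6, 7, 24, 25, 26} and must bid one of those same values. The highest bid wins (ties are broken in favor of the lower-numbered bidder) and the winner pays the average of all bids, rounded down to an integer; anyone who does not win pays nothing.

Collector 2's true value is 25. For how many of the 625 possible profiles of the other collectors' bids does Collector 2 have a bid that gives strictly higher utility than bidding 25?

284

Others bid (6, 6, 6, 6): truth gives 16; bid 7 gives 19 > 16. Violating.
Others bid (6, 6, 6, 7): truth gives 15; bid 7 gives 19 > 15. Violating.
Others bid (6, 6, 6, 26): truth gives 0; bid 26 gives 11 > 0. Violating.
Others bid (6, 6, 7, 6): truth gives 15; bid 7 gives 19 > 15. Violating.
Others bid (6, 6, 6, 24): truth gives 12; no alternative beats it.
Others bid (6, 6, 6, 25): truth gives 12; no alternative beats it.
(Checking all 625 profiles: 284 have a profitable deviation, 341 do not.)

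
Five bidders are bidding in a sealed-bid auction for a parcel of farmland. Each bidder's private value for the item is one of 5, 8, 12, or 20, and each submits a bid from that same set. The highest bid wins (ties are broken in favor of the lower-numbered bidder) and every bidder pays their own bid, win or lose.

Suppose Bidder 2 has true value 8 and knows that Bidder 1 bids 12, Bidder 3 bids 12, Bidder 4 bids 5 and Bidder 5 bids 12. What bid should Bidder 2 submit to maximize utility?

5

Bid 5: loses but pays 5, utility -5.
Bid 8: loses but pays 8, utility -8.
Bid 12: loses but pays 12, utility -12.
Bid 20: wins, pays 20, utility 8 - 20 = -12.
The best choice is 5 with utility -5.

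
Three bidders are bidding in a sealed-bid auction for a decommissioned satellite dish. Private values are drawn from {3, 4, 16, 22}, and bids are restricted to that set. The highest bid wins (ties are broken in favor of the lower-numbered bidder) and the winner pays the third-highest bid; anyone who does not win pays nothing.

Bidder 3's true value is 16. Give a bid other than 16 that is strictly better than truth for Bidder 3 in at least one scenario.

22

Suppose Bidder 1 bids 3 and Bidder 2 bids 16.
Bid 16: loses, pays 0, utility 0.
Bid 22: wins, pays 3, utility 16 - 3 = 13.
So bidding 22 beats truth here (13 > 0).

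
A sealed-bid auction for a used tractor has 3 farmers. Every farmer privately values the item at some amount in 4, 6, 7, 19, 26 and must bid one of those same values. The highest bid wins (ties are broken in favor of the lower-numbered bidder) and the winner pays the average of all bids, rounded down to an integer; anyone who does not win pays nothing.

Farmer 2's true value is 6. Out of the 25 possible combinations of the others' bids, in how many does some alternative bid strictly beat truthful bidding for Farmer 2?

1

Others bid (6, 4): truth gives 0; bid 7 gives 1 > 0. Violating.
Others bid (4, 4): truth gives 2; no alternative beats it.
Others bid (4, 6): truth gives 1; no alternative beats it.
(Checking all 25 profiles: 1 has a profitable deviation, 24 do not.)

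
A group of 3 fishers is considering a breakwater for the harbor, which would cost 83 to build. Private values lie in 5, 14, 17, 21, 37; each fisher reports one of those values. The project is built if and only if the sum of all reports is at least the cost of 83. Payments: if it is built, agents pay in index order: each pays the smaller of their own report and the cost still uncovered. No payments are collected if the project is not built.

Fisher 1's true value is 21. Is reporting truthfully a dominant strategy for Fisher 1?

Consider the case where Fisher 2 reports 37 and Fisher 3 reports 37.
Truthful report 21: project built, pays 21, utility 21 - 21 = 0.
Report 14 instead: project built, pays 14, utility 21 - 14 = 7.
Since 7 > 0, reporting 14 is strictly better here, so truthful reporting is not dominant.

No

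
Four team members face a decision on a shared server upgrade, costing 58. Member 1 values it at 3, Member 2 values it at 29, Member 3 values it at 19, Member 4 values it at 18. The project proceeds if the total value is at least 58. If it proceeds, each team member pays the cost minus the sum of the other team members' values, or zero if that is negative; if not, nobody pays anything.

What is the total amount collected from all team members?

Total value 69 ≥ cost 58, so it is built.
Member 1: others sum to 66; max(0, 58 - 66) = 0.
Member 2: others sum to 40; max(0, 58 - 40) = 18.
Member 3: others sum to 50; max(0, 58 - 50) = 8.
Member 4: others sum to 51; max(0, 58 - 51) = 7.
Total collected = 0 + 18 + 8 + 7 = 33.

33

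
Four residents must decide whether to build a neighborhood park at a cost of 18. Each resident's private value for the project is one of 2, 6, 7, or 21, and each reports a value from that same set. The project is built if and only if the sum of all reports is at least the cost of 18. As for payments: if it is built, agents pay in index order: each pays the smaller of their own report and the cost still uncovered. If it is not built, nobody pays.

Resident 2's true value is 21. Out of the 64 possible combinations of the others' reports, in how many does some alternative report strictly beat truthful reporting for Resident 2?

44

Others report (2, 2, 7): truth gives 5; report 7 gives 14 > 5. Violating.
Others report (2, 2, 21): truth gives 5; report 2 gives 19 > 5. Violating.
Others report (2, 6, 6): truth gives 5; report 6 gives 15 > 5. Violating.
Others report (2, 6, 7): truth gives 5; report 6 gives 15 > 5. Violating.
Others report (2, 2, 2): truth gives 5; no alternative beats it.
Others report (2, 2, 6): truth gives 5; no alternative beats it.
(Checking all 64 profiles: 44 have a profitable deviation, 20 do not.)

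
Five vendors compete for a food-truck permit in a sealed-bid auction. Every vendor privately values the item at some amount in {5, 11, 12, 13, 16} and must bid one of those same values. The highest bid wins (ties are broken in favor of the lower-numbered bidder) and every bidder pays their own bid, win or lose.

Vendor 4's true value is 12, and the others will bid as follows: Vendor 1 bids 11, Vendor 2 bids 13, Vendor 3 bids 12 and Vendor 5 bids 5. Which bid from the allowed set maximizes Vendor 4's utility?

Bid 5: loses but pays 5, utility -5.
Bid 11: loses but pays 11, utility -11.
Bid 12: loses but pays 12, utility -12.
Bid 13: loses but pays 13, utility -13.
Bid 16: wins, pays 16, utility 12 - 16 = -4.
The best choice is 16 with utility -4.

16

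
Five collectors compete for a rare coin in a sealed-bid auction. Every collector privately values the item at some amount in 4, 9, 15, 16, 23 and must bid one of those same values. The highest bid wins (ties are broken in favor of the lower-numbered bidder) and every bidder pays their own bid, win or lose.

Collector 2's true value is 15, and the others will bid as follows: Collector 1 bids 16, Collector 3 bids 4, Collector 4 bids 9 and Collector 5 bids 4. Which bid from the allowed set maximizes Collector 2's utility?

Bid 4: loses but pays 4, utility -4.
Bid 9: loses but pays 9, utility -9.
Bid 15: loses but pays 15, utility -15.
Bid 16: loses but pays 16, utility -16.
Bid 23: wins, pays 23, utility 15 - 23 = -8.
The best choice is 4 with utility -4.

4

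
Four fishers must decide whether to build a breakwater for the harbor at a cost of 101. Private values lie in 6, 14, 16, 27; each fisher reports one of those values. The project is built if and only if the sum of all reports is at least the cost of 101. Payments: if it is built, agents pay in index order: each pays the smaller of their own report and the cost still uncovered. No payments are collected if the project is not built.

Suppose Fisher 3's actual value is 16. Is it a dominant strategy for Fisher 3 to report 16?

Yes

Check each profile of the others' reports and compare truth against every alternative report.
Others report (6, 6, 6): truth gives 0, best alternative gives 0.
Others report (6, 6, 14): truth gives 0, best alternative gives 0.
Others report (6, 6, 16): truth gives 0, best alternative gives 0.
Others report (6, 6, 27): truth gives 0, best alternative gives 0.
Others report (6, 14, 6): truth gives 0, best alternative gives 0.
Others report (6, 14, 14): truth gives 0, best alternative gives 0.
(Remaining 58 profiles checked similarly; truth is weakly best in each.)
In every case the truthful report is at least as good as any alternative, so it is a dominant strategy.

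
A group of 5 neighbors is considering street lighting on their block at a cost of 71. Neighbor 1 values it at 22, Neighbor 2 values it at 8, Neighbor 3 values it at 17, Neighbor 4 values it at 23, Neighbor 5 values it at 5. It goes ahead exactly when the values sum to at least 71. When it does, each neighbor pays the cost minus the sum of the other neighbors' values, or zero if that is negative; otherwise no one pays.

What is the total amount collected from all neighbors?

Total value 75 ≥ cost 71, so it is built.
Neighbor 1: others sum to 53; max(0, 71 - 53) = 18.
Neighbor 2: others sum to 67; max(0, 71 - 67) = 4.
Neighbor 3: others sum to 58; max(0, 71 - 58) = 13.
Neighbor 4: others sum to 52; max(0, 71 - 52) = 19.
Neighbor 5: others sum to 70; max(0, 71 - 70) = 1.
Total collected = 18 + 4 + 13 + 19 + 1 = 55.

55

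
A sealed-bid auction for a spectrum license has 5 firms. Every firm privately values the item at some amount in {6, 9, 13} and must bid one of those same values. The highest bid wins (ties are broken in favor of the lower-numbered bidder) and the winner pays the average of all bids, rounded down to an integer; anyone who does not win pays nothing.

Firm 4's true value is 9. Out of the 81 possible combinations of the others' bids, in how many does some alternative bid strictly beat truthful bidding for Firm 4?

10

Others bid (6, 6, 6, 13): truth gives 0; bid 13 gives 1 > 0. Violating.
Others bid (6, 6, 9, 6): truth gives 0; bid 13 gives 1 > 0. Violating.
Others bid (6, 6, 9, 9): truth gives 0; bid 13 gives 1 > 0. Violating.
Others bid (6, 9, 6, 6): truth gives 0; bid 13 gives 1 > 0. Violating.
Others bid (6, 6, 6, 6): truth gives 3; no alternative beats it.
Others bid (6, 6, 6, 9): truth gives 2; no alternative beats it.
(Checking all 81 profiles: 10 have a profitable deviation, 71 do not.)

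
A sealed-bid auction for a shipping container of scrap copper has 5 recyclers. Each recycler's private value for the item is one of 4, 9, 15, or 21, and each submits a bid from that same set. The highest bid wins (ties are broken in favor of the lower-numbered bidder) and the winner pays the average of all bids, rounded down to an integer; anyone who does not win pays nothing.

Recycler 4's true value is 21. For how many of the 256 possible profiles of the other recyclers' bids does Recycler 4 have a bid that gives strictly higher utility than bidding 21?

24

Others bid (4, 4, 4, 4): truth gives 14; bid 9 gives 16 > 14. Violating.
Others bid (4, 4, 4, 9): truth gives 13; bid 9 gives 15 > 13. Violating.
Others bid (4, 4, 4, 15): truth gives 12; bid 15 gives 13 > 12. Violating.
Others bid (4, 4, 9, 4): truth gives 13; bid 15 gives 14 > 13. Violating.
Others bid (4, 4, 4, 21): truth gives 11; no alternative beats it.
Others bid (4, 4, 9, 21): truth gives 10; no alternative beats it.
(Checking all 256 profiles: 24 have a profitable deviation, 232 do not.)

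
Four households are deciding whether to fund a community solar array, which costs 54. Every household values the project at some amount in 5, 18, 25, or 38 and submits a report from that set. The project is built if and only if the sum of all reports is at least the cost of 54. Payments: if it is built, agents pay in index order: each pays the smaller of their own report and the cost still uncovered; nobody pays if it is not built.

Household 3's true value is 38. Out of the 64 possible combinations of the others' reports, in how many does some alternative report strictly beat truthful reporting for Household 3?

29

Others report (5, 5, 25): truth gives 0; report 25 gives 13 > 0. Violating.
Others report (5, 5, 38): truth gives 0; report 18 gives 20 > 0. Violating.
Others report (5, 18, 18): truth gives 7; report 18 gives 20 > 7. Violating.
Others report (5, 18, 25): truth gives 7; report 18 gives 20 > 7. Violating.
Others report (5, 5, 5): truth gives 0; no alternative beats it.
Others report (5, 5, 18): truth gives 0; no alternative beats it.
(Checking all 64 profiles: 29 have a profitable deviation, 35 do not.)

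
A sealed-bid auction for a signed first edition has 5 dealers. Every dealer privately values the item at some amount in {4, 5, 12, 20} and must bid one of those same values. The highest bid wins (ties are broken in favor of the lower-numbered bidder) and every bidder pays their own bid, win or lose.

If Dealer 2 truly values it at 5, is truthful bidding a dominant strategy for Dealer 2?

No

Consider the case where Dealer 1 bids 4, Dealer 3 bids 4, Dealer 4 bids 4 and Dealer 5 bids 12.
Truthful bid 5: loses but pays 5, utility -5.
Bid 4 instead: loses but pays 4, utility -4.
Since -4 > -5, bidding 4 is strictly better here, so truthful bidding is not dominant.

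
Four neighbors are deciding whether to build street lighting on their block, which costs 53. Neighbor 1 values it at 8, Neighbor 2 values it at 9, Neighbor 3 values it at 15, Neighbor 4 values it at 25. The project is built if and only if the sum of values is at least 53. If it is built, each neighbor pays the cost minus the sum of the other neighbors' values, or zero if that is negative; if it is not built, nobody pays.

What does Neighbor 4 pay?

21

Total value 57 ≥ cost 53, so the project is built.
The other neighbors' values sum to 32.
Cost minus that sum is 53 - 32 = 21.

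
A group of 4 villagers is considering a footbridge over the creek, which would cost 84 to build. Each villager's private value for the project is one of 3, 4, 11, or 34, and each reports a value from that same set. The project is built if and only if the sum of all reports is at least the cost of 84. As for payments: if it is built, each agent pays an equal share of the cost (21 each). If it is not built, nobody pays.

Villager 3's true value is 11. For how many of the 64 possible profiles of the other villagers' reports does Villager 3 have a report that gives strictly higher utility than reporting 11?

Others report (11, 34, 34): truth gives -10; report 3 gives 0 > -10. Violating.
Others report (34, 11, 34): truth gives -10; report 3 gives 0 > -10. Violating.
Others report (34, 34, 11): truth gives -10; report 3 gives 0 > -10. Violating.
Others report (3, 3, 3): truth gives 0; no alternative beats it.
Others report (3, 3, 4): truth gives 0; no alternative beats it.
(Checking all 64 profiles: 3 have a profitable deviation, 61 do not.)

3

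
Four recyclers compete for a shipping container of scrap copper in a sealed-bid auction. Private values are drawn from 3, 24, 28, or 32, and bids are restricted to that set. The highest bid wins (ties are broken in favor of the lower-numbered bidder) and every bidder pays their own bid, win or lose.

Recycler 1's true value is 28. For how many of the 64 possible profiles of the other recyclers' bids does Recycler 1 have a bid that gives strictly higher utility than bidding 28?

Others bid (3, 3, 3): truth gives 0; bid 3 gives 25 > 0. Violating.
Others bid (3, 3, 24): truth gives 0; bid 24 gives 4 > 0. Violating.
Others bid (3, 3, 32): truth gives -28; bid 3 gives -3 > -28. Violating.
Others bid (3, 24, 3): truth gives 0; bid 24 gives 4 > 0. Violating.
Others bid (3, 3, 28): truth gives 0; no alternative beats it.
Others bid (3, 24, 28): truth gives 0; no alternative beats it.
(Checking all 64 profiles: 45 have a profitable deviation, 19 do not.)

45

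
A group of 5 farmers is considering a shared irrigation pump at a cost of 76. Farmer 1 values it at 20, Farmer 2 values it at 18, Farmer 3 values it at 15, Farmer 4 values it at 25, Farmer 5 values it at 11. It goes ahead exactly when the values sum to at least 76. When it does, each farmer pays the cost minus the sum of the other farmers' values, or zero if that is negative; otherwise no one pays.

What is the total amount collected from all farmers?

Total value 89 ≥ cost 76, so it is built.
Farmer 1: others sum to 69; max(0, 76 - 69) = 7.
Farmer 2: others sum to 71; max(0, 76 - 71) = 5.
Farmer 3: others sum to 74; max(0, 76 - 74) = 2.
Farmer 4: others sum to 64; max(0, 76 - 64) = 12.
Farmer 5: others sum to 78; max(0, 76 - 78) = 0.
Total collected = 7 + 5 + 2 + 12 + 0 = 26.

26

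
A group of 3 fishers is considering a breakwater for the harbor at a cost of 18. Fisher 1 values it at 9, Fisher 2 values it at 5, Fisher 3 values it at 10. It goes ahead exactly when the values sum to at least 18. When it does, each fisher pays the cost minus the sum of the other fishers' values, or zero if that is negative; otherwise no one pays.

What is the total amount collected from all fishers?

7

Total value 24 ≥ cost 18, so it is built.
Fisher 1: others sum to 15; max(0, 18 - 15) = 3.
Fisher 2: others sum to 19; max(0, 18 - 19) = 0.
Fisher 3: others sum to 14; max(0, 18 - 14) = 4.
Total collected = 3 + 0 + 4 = 7.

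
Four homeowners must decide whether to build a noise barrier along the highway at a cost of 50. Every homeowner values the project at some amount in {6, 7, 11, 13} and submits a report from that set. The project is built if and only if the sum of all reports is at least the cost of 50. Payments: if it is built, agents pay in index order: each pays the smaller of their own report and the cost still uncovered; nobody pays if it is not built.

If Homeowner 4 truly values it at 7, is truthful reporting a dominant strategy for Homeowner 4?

Check each profile of the others' reports and compare truth against every alternative report.
Others report (6, 6, 6): truth gives 0, best alternative gives 0.
Others report (6, 6, 7): truth gives 0, best alternative gives 0.
Others report (6, 6, 11): truth gives 0, best alternative gives 0.
Others report (6, 6, 13): truth gives 0, best alternative gives 0.
Others report (6, 7, 6): truth gives 0, best alternative gives 0.
Others report (6, 7, 7): truth gives 0, best alternative gives 0.
(Remaining 58 profiles checked similarly; truth is weakly best in each.)
In every case the truthful report is at least as good as any alternative, so it is a dominant strategy.

Yes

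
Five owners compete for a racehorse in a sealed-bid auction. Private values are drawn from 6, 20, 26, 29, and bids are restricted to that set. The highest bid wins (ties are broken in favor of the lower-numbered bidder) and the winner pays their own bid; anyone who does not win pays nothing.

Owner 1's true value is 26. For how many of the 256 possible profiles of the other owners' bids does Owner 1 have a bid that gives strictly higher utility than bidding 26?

16

Others bid (6, 6, 6, 6): truth gives 0; bid 6 gives 20 > 0. Violating.
Others bid (6, 6, 6, 20): truth gives 0; bid 20 gives 6 > 0. Violating.
Others bid (6, 6, 20, 6): truth gives 0; bid 20 gives 6 > 0. Violating.
Others bid (6, 6, 20, 20): truth gives 0; bid 20 gives 6 > 0. Violating.
Others bid (6, 6, 6, 26): truth gives 0; no alternative beats it.
Others bid (6, 6, 6, 29): truth gives 0; no alternative beats it.
(Checking all 256 profiles: 16 have a profitable deviation, 240 do not.)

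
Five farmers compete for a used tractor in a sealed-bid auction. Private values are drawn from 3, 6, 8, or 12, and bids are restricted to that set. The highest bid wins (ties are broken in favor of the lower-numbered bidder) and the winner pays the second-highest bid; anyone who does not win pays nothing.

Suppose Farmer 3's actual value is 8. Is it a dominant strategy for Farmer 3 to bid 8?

Check each profile of the others' bids and compare truth against every alternative bid.
Others bid (3, 3, 3, 3): truth gives 5, best alternative gives 5.
Others bid (3, 3, 3, 6): truth gives 2, best alternative gives 2.
Others bid (3, 3, 6, 3): truth gives 2, best alternative gives 2.
Others bid (3, 3, 6, 6): truth gives 2, best alternative gives 2.
Others bid (3, 6, 3, 3): truth gives 2, best alternative gives 2.
Others bid (3, 6, 3, 6): truth gives 2, best alternative gives 2.
(Remaining 250 profiles checked similarly; truth is weakly best in each.)
In every case the truthful bid is at least as good as any alternative, so it is a dominant strategy.

Yes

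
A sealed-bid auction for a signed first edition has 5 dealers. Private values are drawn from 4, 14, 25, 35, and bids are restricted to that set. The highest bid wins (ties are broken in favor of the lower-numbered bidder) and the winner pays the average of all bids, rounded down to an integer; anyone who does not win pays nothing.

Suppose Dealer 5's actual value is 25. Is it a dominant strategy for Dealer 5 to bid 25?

Consider the case where Dealer 1 bids 4, Dealer 2 bids 4, Dealer 3 bids 4 and Dealer 4 bids 4.
Truthful bid 25: wins, pays 8, utility 25 - 8 = 17.
Bid 14 instead: wins, pays 6, utility 25 - 6 = 19.
Since 19 > 17, bidding 14 is strictly better here, so truthful bidding is not dominant.

No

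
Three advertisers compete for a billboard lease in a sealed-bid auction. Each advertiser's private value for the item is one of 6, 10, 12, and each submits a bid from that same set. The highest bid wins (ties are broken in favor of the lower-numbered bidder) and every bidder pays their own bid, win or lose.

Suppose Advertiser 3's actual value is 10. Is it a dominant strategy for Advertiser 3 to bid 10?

No

Consider the case where Advertiser 1 bids 6 and Advertiser 2 bids 10.
Truthful bid 10: loses but pays 10, utility -10.
Bid 6 instead: loses but pays 6, utility -6.
Since -6 > -10, bidding 6 is strictly better here, so truthful bidding is not dominant.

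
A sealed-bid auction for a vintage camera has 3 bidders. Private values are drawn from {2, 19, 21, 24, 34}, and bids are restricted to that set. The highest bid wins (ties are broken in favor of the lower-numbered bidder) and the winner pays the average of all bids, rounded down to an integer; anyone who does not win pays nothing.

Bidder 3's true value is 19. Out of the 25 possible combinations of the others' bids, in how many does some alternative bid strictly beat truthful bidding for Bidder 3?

Others bid (2, 19): truth gives 0; bid 21 gives 5 > 0. Violating.
Others bid (2, 21): truth gives 0; bid 24 gives 4 > 0. Violating.
Others bid (19, 2): truth gives 0; bid 21 gives 5 > 0. Violating.
Others bid (21, 2): truth gives 0; bid 24 gives 4 > 0. Violating.
Others bid (2, 2): truth gives 12; no alternative beats it.
Others bid (2, 24): truth gives 0; no alternative beats it.
(Checking all 25 profiles: 4 have a profitable deviation, 21 do not.)

4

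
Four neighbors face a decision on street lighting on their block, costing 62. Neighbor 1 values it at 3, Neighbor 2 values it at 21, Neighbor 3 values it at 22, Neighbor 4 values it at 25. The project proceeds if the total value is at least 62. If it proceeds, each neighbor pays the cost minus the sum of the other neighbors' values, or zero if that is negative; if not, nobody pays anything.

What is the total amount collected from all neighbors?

41

Total value 71 ≥ cost 62, so it is built.
Neighbor 1: others sum to 68; max(0, 62 - 68) = 0.
Neighbor 2: others sum to 50; max(0, 62 - 50) = 12.
Neighbor 3: others sum to 49; max(0, 62 - 49) = 13.
Neighbor 4: others sum to 46; max(0, 62 - 46) = 16.
Total collected = 0 + 12 + 13 + 16 = 41.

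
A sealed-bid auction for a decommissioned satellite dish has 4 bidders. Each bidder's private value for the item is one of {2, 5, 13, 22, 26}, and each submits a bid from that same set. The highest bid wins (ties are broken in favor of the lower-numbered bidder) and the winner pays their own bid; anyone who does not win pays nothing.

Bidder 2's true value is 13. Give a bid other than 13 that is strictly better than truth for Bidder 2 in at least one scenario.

Suppose Bidder 1 bids 2, Bidder 3 bids 2 and Bidder 4 bids 2.
Bid 13: wins, pays 13, utility 13 - 13 = 0.
Bid 5: wins, pays 5, utility 13 - 5 = 8.
So bidding 5 beats truth here (8 > 0).

5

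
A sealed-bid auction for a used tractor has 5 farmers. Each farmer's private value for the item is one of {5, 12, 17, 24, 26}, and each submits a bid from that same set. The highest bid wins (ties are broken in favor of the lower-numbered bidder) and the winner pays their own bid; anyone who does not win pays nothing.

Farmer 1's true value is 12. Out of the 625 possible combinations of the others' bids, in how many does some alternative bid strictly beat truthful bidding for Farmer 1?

1

Others bid (5, 5, 5, 5): truth gives 0; bid 5 gives 7 > 0. Violating.
Others bid (5, 5, 5, 12): truth gives 0; no alternative beats it.
Others bid (5, 5, 5, 17): truth gives 0; no alternative beats it.
(Checking all 625 profiles: 1 has a profitable deviation, 624 do not.)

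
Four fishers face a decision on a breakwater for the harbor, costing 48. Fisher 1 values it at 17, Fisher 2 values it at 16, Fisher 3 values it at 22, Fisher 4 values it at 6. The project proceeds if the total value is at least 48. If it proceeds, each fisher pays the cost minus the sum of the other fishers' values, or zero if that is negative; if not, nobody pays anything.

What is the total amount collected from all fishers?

16

Total value 61 ≥ cost 48, so it is built.
Fisher 1: others sum to 44; max(0, 48 - 44) = 4.
Fisher 2: others sum to 45; max(0, 48 - 45) = 3.
Fisher 3: others sum to 39; max(0, 48 - 39) = 9.
Fisher 4: others sum to 55; max(0, 48 - 55) = 0.
Total collected = 4 + 3 + 9 + 0 = 16.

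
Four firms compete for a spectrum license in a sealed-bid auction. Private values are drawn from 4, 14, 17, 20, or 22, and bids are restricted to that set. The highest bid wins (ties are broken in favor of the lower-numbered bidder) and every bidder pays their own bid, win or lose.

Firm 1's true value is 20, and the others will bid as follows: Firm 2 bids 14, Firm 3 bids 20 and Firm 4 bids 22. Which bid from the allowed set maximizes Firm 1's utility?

Bid 4: loses but pays 4, utility -4.
Bid 14: loses but pays 14, utility -14.
Bid 17: loses but pays 17, utility -17.
Bid 20: loses but pays 20, utility -20.
Bid 22: wins, pays 22, utility 20 - 22 = -2.
The best choice is 22 with utility -2.

22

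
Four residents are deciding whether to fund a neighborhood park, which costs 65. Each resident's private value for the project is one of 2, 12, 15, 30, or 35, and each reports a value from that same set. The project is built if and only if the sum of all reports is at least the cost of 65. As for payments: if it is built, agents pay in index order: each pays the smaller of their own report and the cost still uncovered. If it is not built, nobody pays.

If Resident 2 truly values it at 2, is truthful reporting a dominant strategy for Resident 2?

Check each profile of the others' reports and compare truth against every alternative report.
Others report (2, 30, 30): truth gives 0, best alternative gives -10.
Others report (2, 30, 35): truth gives 0, best alternative gives -10.
Others report (2, 35, 30): truth gives 0, best alternative gives -10.
Others report (2, 35, 35): truth gives 0, best alternative gives -10.
Others report (12, 12, 30): truth gives 0, best alternative gives -10.
Others report (12, 12, 35): truth gives 0, best alternative gives -10.
(Remaining 119 profiles checked similarly; truth is weakly best in each.)
In every case the truthful report is at least as good as any alternative, so it is a dominant strategy.

Yes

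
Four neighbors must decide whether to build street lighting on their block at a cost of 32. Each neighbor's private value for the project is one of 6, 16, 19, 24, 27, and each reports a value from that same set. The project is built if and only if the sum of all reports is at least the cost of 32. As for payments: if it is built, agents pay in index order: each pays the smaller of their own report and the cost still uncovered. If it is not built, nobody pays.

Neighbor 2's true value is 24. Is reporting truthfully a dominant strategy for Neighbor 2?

No

Consider the case where Neighbor 1 reports 6, Neighbor 3 reports 6 and Neighbor 4 reports 6.
Truthful report 24: project built, pays 24, utility 24 - 24 = 0.
Report 16 instead: project built, pays 16, utility 24 - 16 = 8.
Since 8 > 0, reporting 16 is strictly better here, so truthful reporting is not dominant.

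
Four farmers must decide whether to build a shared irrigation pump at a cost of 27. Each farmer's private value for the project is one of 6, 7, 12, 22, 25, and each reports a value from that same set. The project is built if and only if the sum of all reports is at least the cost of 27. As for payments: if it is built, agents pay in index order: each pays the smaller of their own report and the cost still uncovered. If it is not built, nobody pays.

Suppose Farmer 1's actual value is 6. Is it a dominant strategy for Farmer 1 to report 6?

Check each profile of the others' reports and compare truth against every alternative report.
Others report (6, 6, 12): truth gives 0, best alternative gives -1.
Others report (6, 6, 22): truth gives 0, best alternative gives -1.
Others report (6, 6, 25): truth gives 0, best alternative gives -1.
Others report (6, 7, 7): truth gives 0, best alternative gives -1.
Others report (6, 7, 12): truth gives 0, best alternative gives -1.
Others report (6, 7, 22): truth gives 0, best alternative gives -1.
(Remaining 119 profiles checked similarly; truth is weakly best in each.)
In every case the truthful report is at least as good as any alternative, so it is a dominant strategy.

Yes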